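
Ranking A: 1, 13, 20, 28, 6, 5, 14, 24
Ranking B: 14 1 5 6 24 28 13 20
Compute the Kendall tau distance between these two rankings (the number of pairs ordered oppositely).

Assign each item its position (1..8) in the first ordering, then rewrite the second ordering as that position sequence:
positions: 1→1, 13→2, 20→3, 28→4, 6→5, 5→6, 14→7, 24→8
second ordering as positions: [7, 1, 6, 5, 8, 4, 2, 3]
Discordant pairs = inversions in this position sequence.
7: 1, 6, 5, 4, 2, 3 → 6
1: 0
6: 5, 4, 2, 3 → 4
5: 4, 2, 3 → 3
8: 4, 2, 3 → 3
4: 2, 3 → 2
2: 0
3: 0
Total: 6 + 0 + 4 + 3 + 3 + 2 + 0 + 0 = 18

Discordant pairs: 18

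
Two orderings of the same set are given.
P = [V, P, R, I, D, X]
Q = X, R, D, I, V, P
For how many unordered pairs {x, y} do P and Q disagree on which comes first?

12 disagreeing pairs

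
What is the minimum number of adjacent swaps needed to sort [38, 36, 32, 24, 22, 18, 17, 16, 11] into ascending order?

Minimum adjacent swaps = number of inversions (each swap of adjacent out-of-order elements removes one inversion and no swap can remove more).
Count inversions — for each element, later elements that are smaller:
38: 36, 32, 24, 22, 18, 17, 16, 11 → 8
36: 32, 24, 22, 18, 17, 16, 11 → 7
32: 24, 22, 18, 17, 16, 11 → 6
24: 22, 18, 17, 16, 11 → 5
22: 18, 17, 16, 11 → 4
18: 17, 16, 11 → 3
17: 16, 11 → 2
16: 11 → 1
11: none → 0
Total inversions: 8 + 7 + 6 + 5 + 4 + 3 + 2 + 1 + 0 = 36

36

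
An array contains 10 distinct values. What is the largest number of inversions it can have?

Inversions: 45

The maximum occurs when the array is in strictly decreasing order: every one of the C(10, 2) pairs is inverted.
C(10, 2) = 10·9/2 = 45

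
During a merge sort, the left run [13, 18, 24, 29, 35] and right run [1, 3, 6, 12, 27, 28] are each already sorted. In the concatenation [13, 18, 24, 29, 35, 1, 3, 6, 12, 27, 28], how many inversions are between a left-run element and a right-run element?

24

Take each right-half value and tally the left-half values above it:
r = 1: 13, 18, 24, 29, 35 → 5
r = 3: 13, 18, 24, 29, 35 → 5
r = 6: 13, 18, 24, 29, 35 → 5
r = 12: 13, 18, 24, 29, 35 → 5
r = 27: 29, 35 → 2
r = 28: 29, 35 → 2
Cross-inversions: 5 + 5 + 5 + 5 + 2 + 2 = 24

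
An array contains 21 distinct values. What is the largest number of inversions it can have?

210

A reversed (strictly descending) arrangement makes every pair an inversion, giving C(21, 2) inversions.
C(21, 2) = 21·20/2 = 210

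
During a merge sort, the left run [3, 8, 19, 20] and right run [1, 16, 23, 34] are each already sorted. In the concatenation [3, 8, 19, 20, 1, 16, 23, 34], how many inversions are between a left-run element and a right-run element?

6 cross-inversions

Take each right-half value and tally the left-half values above it:
r = 1: 3, 8, 19, 20 → 4
r = 16: 19, 20 → 2
r = 23: none → 0
r = 34: none → 0
Cross-inversions: 4 + 2 + 0 + 0 = 6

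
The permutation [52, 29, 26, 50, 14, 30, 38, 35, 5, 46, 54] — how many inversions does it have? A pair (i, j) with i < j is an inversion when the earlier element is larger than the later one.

25

Sweep left to right; for each value list the smaller values that follow it:
52 → 29, 26, 50, 14, 30, 38, 35, 5, 46 → 9
29 → 26, 14, 5 → 3
26 → 14, 5 → 2
50 → 14, 30, 38, 35, 5, 46 → 6
14 → 5 → 1
30 → 5 → 1
38 → 35, 5 → 2
35 → 5 → 1
5 → none → 0
46 → none → 0
54 → none → 0
Sum: 9 + 3 + 2 + 6 + 1 + 1 + 2 + 1 + 0 + 0 + 0 = 25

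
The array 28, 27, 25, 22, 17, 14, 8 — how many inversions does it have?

Out-of-order pairs: 21

Count, for each position, how many later elements it exceeds:
28 → 27, 25, 22, 17, 14, 8 → 6
27 → 25, 22, 17, 14, 8 → 5
25 → 22, 17, 14, 8 → 4
22 → 17, 14, 8 → 3
17 → 14, 8 → 2
14 → 8 → 1
8 → none → 0
Sum: 6 + 5 + 4 + 3 + 2 + 1 + 0 = 21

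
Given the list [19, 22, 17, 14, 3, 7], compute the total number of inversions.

13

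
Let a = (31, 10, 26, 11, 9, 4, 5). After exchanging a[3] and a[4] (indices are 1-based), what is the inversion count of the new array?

17 inversions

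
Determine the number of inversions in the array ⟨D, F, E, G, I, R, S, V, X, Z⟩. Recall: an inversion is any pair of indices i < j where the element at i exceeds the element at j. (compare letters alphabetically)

1 out-of-order pair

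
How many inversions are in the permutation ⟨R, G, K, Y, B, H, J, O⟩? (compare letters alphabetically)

14 inversions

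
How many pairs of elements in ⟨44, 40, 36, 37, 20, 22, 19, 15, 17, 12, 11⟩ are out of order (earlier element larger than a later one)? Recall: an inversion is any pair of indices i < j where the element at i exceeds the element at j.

Count, for each position, how many later elements it exceeds:
44 → 40, 36, 37, 20, 22, 19, 15, 17, 12, 11 → 10
40 → 36, 37, 20, 22, 19, 15, 17, 12, 11 → 9
36 → 20, 22, 19, 15, 17, 12, 11 → 7
37 → 20, 22, 19, 15, 17, 12, 11 → 7
20 → 19, 15, 17, 12, 11 → 5
22 → 19, 15, 17, 12, 11 → 5
19 → 15, 17, 12, 11 → 4
15 → 12, 11 → 2
17 → 12, 11 → 2
12 → 11 → 1
11 → none → 0
Sum: 10 + 9 + 7 + 7 + 5 + 5 + 4 + 2 + 2 + 1 + 0 = 52

Inversions: 52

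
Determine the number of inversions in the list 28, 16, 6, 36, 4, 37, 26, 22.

14

For each element, count later entries that are smaller:
28: 5
16: 2
6: 1
36: 3
4: 0
37: 2
26: 1
22: 0
Sum: 5 + 2 + 1 + 3 + 0 + 2 + 1 + 0 = 14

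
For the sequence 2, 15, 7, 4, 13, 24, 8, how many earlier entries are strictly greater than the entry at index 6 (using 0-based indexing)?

The element at index 6 is 8.
Elements before it: 2, 15, 7, 4, 13, 24
Those larger than 8: 15, 13, 24

3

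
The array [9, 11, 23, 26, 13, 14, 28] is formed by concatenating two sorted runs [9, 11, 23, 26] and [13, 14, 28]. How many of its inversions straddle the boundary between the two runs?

Take each right-half value and tally the left-half values above it:
r = 13: 23, 26 → 2
r = 14: 23, 26 → 2
r = 28: none → 0
Cross-inversions: 2 + 2 + 0 = 4

4 split inversions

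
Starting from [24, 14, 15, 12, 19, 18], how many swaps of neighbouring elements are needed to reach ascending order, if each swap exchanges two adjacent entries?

Swaps: 8

The minimum number of adjacent swaps to sort an array equals its inversion count, since every such swap removes exactly one inversion.
Count inversions — for each element, later elements that are smaller:
24: 14, 15, 12, 19, 18 → 5
14: 12 → 1
15: 12 → 1
12: none → 0
19: 18 → 1
18: none → 0
Total inversions: 5 + 1 + 1 + 0 + 1 + 0 = 8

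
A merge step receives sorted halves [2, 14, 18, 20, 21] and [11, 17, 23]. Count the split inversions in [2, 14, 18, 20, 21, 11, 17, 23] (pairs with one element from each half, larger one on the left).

Split inversions: 7

For each element r of the right run, count left-run elements greater than r:
r = 11: 14, 18, 20, 21 → 4
r = 17: 18, 20, 21 → 3
r = 23: none → 0
Cross-inversions: 4 + 3 + 0 = 7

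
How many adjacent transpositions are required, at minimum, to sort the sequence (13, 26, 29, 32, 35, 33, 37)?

Swaps: 1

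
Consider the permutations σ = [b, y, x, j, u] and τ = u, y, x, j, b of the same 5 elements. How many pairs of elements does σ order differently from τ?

There are 7 discordant pairs.

Assign each item its position (1..5) in the first ordering, then rewrite the second ordering as that position sequence:
positions: b→1, y→2, x→3, j→4, u→5
second ordering as positions: [5, 2, 3, 4, 1]
Discordant pairs = inversions in this position sequence.
5: 2, 3, 4, 1 → 4
2: 1 → 1
3: 1 → 1
4: 1 → 1
1: 0
Total: 4 + 1 + 1 + 1 + 0 = 7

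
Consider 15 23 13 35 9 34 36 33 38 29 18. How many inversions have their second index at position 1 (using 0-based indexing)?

The element at index 1 is 23.
Elements before it: 15
None of them are larger than 23.

0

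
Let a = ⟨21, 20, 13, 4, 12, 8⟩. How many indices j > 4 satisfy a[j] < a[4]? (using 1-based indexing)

0

The element at index 4 is 4.
Elements after it: 12, 8
None of them are smaller than 4.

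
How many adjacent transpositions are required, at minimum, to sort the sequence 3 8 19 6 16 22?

3 swaps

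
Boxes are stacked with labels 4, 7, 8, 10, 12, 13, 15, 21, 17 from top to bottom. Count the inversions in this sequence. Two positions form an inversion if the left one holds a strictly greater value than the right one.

1 out-of-order pair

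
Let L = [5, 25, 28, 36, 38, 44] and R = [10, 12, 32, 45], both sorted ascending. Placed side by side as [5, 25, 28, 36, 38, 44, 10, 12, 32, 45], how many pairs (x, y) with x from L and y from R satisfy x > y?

13

For each element r of the right run, count left-run elements greater than r:
r = 10: 25, 28, 36, 38, 44 → 5
r = 12: 25, 28, 36, 38, 44 → 5
r = 32: 36, 38, 44 → 3
r = 45: none → 0
Cross-inversions: 5 + 5 + 3 + 0 = 13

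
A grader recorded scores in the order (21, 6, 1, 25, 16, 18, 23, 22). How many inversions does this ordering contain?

There are 10 inversions.

Sweep left to right; for each value list the smaller values that follow it:
21: 4
6: 1
1: 0
25: 4
16: 0
18: 0
23: 1
22: 0
Sum: 4 + 1 + 0 + 4 + 0 + 0 + 1 + 0 = 10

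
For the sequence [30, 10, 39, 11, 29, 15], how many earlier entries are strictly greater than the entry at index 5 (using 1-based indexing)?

The element at index 5 is 29.
Elements before it: 30, 10, 39, 11
Those larger than 29: 30, 39

2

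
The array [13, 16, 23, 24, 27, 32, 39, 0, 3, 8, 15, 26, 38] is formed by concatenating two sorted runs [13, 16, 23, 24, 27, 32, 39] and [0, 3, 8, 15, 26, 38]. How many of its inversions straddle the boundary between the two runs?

Take each right-half value and tally the left-half values above it:
r = 0: 13, 16, 23, 24, 27, 32, 39 → 7
r = 3: 13, 16, 23, 24, 27, 32, 39 → 7
r = 8: 13, 16, 23, 24, 27, 32, 39 → 7
r = 15: 16, 23, 24, 27, 32, 39 → 6
r = 26: 27, 32, 39 → 3
r = 38: 39 → 1
Cross-inversions: 7 + 7 + 7 + 6 + 3 + 1 = 31

31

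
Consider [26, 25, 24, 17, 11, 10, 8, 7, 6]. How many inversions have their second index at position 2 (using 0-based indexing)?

2

The element at index 2 is 24.
Elements before it: 26, 25
Those larger than 24: 26, 25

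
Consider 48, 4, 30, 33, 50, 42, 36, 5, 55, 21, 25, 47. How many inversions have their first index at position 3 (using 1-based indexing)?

The element at index 3 is 30.
Elements after it: 33, 50, 42, 36, 5, 55, 21, 25, 47
Those smaller than 30: 5, 21, 25

3 such elements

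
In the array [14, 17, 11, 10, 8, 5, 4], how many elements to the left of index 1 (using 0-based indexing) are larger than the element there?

0

The element at index 1 is 17.
Elements before it: 14
None of them are larger than 17.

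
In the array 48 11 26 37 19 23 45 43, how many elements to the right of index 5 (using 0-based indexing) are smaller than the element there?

The element at index 5 is 23.
Elements after it: 45, 43
None of them are smaller than 23.

0 such elements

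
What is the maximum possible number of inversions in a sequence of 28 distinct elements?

378 inversions

A reversed (strictly descending) arrangement makes every pair an inversion, giving C(28, 2) inversions.
C(28, 2) = 28·27/2 = 378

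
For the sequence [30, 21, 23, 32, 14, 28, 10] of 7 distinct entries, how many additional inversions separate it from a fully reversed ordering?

7 inversions short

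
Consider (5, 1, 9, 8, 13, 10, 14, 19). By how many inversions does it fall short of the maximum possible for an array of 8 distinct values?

Maximum inversions for 8 distinct elements is C(8, 2) = 8·7/2 = 28.
Current inversions — for each element, count later smaller elements:
5: 1
1: 0
9: 1
8: 0
13: 1
10: 0
14: 0
19: 0
Current total: 1 + 0 + 1 + 0 + 1 + 0 + 0 + 0 = 3
Shortfall: 28 − 3 = 25

25 inversions short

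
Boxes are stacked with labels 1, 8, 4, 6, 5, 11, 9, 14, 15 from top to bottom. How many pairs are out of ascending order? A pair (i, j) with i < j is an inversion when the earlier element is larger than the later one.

5 out-of-order pairs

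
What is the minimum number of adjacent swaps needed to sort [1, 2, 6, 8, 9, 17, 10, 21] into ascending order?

1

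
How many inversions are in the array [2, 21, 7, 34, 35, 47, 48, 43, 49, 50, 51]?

Inversions: 3

Sweep left to right; for each value list the smaller values that follow it:
2: 0
21: 1
7: 0
34: 0
35: 0
47: 1
48: 1
43: 0
49: 0
50: 0
51: 0
Sum: 0 + 1 + 0 + 0 + 0 + 1 + 1 + 0 + 0 + 0 + 0 = 3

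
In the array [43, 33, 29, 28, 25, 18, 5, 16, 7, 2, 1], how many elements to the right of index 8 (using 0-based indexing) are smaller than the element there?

2

The element at index 8 is 7.
Elements after it: 2, 1
Those smaller than 7: 2, 1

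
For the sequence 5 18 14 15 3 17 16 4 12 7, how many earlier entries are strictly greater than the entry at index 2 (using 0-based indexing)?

1 such element

The element at index 2 is 14.
Elements before it: 5, 18
Those larger than 14: 18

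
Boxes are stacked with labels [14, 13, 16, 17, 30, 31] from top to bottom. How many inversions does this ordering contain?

Sweep left to right; for each value list the smaller values that follow it:
14 → 13 → 1
13 → none → 0
16 → none → 0
17 → none → 0
30 → none → 0
31 → none → 0
Sum: 1 + 0 + 0 + 0 + 0 + 0 = 1

1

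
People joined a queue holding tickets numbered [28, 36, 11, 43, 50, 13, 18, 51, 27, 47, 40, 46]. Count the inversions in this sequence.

24

Count, for each position, how many later elements it exceeds:
28: 4
36: 4
11: 0
43: 4
50: 6
13: 0
18: 0
51: 4
27: 0
47: 2
40: 0
46: 0
Sum: 4 + 4 + 0 + 4 + 6 + 0 + 0 + 4 + 0 + 2 + 0 + 0 = 24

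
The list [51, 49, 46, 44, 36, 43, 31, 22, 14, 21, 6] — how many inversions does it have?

53

Count, for each position, how many later elements it exceeds:
51: 10
49: 9
46: 8
44: 7
36: 5
43: 5
31: 4
22: 3
14: 1
21: 1
6: 0
Sum: 10 + 9 + 8 + 7 + 5 + 5 + 4 + 3 + 1 + 1 + 0 = 53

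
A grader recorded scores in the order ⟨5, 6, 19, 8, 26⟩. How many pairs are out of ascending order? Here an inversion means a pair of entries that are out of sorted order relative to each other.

Inversions: 1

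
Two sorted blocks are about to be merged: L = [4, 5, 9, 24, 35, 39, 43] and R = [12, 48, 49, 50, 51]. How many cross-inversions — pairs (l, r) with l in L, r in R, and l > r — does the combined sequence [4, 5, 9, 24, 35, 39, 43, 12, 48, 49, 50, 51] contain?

There are 4 cross-inversions.

Take each right-half value and tally the left-half values above it:
r = 12: 24, 35, 39, 43 → 4
r = 48: none → 0
r = 49: none → 0
r = 50: none → 0
r = 51: none → 0
Cross-inversions: 4 + 0 + 0 + 0 + 0 = 4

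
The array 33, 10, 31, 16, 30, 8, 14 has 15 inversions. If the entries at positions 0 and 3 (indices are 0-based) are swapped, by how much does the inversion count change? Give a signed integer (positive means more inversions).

-3

Positions 0 and 3 hold 33 and 16; after swapping, the array is [16, 10, 31, 33, 30, 8, 14].
Count, for each position, how many later elements it exceeds:
16 → 10, 8, 14 → 3
10 → 8 → 1
31 → 30, 8, 14 → 3
33 → 30, 8, 14 → 3
30 → 8, 14 → 2
8 → none → 0
14 → none → 0
Sum: 3 + 1 + 3 + 3 + 2 + 0 + 0 = 12
Change: 12 − 15 = -3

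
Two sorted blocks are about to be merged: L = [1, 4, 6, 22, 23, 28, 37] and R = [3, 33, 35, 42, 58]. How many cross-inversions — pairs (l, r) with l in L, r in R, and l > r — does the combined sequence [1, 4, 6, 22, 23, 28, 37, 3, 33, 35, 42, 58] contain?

8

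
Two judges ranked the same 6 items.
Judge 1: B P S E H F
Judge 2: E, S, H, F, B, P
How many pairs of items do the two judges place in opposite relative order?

There are 9 discordant pairs.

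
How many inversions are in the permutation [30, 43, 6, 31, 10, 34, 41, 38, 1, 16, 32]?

There are 28 out-of-order pairs.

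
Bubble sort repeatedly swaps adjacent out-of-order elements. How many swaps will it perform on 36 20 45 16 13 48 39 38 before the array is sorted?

13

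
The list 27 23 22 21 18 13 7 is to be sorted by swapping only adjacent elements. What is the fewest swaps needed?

There are 21 adjacent swaps.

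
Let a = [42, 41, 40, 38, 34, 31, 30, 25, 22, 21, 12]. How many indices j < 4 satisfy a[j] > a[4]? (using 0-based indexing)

The element at index 4 is 34.
Elements before it: 42, 41, 40, 38
Those larger than 34: 42, 41, 40, 38

4 such elements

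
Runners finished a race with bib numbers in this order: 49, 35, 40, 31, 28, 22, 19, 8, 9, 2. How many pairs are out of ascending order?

Sweep left to right; for each value list the smaller values that follow it:
49: 9
35: 7
40: 7
31: 6
28: 5
22: 4
19: 3
8: 1
9: 1
2: 0
Sum: 9 + 7 + 7 + 6 + 5 + 4 + 3 + 1 + 1 + 0 = 43

43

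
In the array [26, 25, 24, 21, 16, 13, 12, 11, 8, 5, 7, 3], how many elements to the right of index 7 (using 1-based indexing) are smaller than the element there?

The element at index 7 is 12.
Elements after it: 11, 8, 5, 7, 3
Those smaller than 12: 11, 8, 5, 7, 3

5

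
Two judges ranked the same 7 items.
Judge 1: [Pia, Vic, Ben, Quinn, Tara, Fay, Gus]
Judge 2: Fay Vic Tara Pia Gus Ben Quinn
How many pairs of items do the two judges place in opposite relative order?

11 discordant pairs

Assign each item its position (1..7) in the first ordering, then rewrite the second ordering as that position sequence:
positions: Pia→1, Vic→2, Ben→3, Quinn→4, Tara→5, Fay→6, Gus→7
second ordering as positions: [6, 2, 5, 1, 7, 3, 4]
Discordant pairs = inversions in this position sequence.
6: 2, 5, 1, 3, 4 → 5
2: 1 → 1
5: 1, 3, 4 → 3
1: 0
7: 3, 4 → 2
3: 0
4: 0
Total: 5 + 1 + 3 + 0 + 2 + 0 + 0 = 11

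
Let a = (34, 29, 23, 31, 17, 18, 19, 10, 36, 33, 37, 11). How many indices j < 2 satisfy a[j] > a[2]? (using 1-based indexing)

The element at index 2 is 29.
Elements before it: 34
Those larger than 29: 34

1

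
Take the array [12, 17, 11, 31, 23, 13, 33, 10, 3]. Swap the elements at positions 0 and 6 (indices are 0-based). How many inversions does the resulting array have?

Positions 0 and 6 hold 12 and 33; after swapping, the array is [33, 17, 11, 31, 23, 13, 12, 10, 3].
For each element, count later entries that are smaller:
33: 8
17: 5
11: 2
31: 5
23: 4
13: 3
12: 2
10: 1
3: 0
Sum: 8 + 5 + 2 + 5 + 4 + 3 + 2 + 1 + 0 = 30

30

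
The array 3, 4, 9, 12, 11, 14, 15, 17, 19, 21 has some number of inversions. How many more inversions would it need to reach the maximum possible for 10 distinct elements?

44

Maximum inversions for 10 distinct elements is C(10, 2) = 10·9/2 = 45.
Current inversions — for each element, count later smaller elements:
3: 0
4: 0
9: 0
12: 1
11: 0
14: 0
15: 0
17: 0
19: 0
21: 0
Current total: 0 + 0 + 0 + 1 + 0 + 0 + 0 + 0 + 0 + 0 = 1
Shortfall: 45 − 1 = 44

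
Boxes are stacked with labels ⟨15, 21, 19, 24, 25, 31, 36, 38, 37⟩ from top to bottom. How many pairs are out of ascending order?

2

Element-by-element contributions:
15 → none → 0
21 → 19 → 1
19 → none → 0
24 → none → 0
25 → none → 0
31 → none → 0
36 → none → 0
38 → 37 → 1
37 → none → 0
Sum: 0 + 1 + 0 + 0 + 0 + 0 + 0 + 1 + 0 = 2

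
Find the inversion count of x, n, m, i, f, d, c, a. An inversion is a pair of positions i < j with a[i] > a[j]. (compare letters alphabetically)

28

For each element, count later entries that are smaller:
x: 7
n: 6
m: 5
i: 4
f: 3
d: 2
c: 1
a: 0
Sum: 7 + 6 + 5 + 4 + 3 + 2 + 1 + 0 = 28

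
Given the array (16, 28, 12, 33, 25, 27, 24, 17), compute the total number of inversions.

15 inversions

Count, for each position, how many later elements it exceeds:
16: 1
28: 5
12: 0
33: 4
25: 2
27: 2
24: 1
17: 0
Sum: 1 + 5 + 0 + 4 + 2 + 2 + 1 + 0 = 15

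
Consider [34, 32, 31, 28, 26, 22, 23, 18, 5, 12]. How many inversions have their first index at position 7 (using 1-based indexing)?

The element at index 7 is 23.
Elements after it: 18, 5, 12
Those smaller than 23: 18, 5, 12

3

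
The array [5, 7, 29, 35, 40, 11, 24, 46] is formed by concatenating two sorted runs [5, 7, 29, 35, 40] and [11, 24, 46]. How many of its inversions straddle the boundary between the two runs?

For each element r of the right run, count left-run elements greater than r:
r = 11: 29, 35, 40 → 3
r = 24: 29, 35, 40 → 3
r = 46: none → 0
Cross-inversions: 3 + 3 + 0 = 6

6 cross-inversions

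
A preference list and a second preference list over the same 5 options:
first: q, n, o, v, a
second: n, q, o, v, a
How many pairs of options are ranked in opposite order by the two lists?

Pairs: 1

Assign each item its position (1..5) in the first ordering, then rewrite the second ordering as that position sequence:
positions: q→1, n→2, o→3, v→4, a→5
second ordering as positions: [2, 1, 3, 4, 5]
Discordant pairs = inversions in this position sequence.
2: 1 → 1
1: 0
3: 0
4: 0
5: 0
Total: 1 + 0 + 0 + 0 + 0 = 1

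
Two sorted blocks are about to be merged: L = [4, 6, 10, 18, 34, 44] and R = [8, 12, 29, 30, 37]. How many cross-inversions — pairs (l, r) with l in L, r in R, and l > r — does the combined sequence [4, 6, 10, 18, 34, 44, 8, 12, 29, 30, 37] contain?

12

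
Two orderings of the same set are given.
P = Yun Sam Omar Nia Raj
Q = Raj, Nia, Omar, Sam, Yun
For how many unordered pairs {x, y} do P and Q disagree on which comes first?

Assign each item its position (1..5) in the first ordering, then rewrite the second ordering as that position sequence:
positions: Yun→1, Sam→2, Omar→3, Nia→4, Raj→5
second ordering as positions: [5, 4, 3, 2, 1]
Discordant pairs = inversions in this position sequence.
5: 4, 3, 2, 1 → 4
4: 3, 2, 1 → 3
3: 2, 1 → 2
2: 1 → 1
1: 0
Total: 4 + 3 + 2 + 1 + 0 = 10

10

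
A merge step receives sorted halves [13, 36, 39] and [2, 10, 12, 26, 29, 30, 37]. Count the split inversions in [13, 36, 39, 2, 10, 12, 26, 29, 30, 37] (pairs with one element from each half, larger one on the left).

16

Count, for every r in R, how many entries of L exceed r:
r = 2: 13, 36, 39 → 3
r = 10: 13, 36, 39 → 3
r = 12: 13, 36, 39 → 3
r = 26: 36, 39 → 2
r = 29: 36, 39 → 2
r = 30: 36, 39 → 2
r = 37: 39 → 1
Cross-inversions: 3 + 3 + 3 + 2 + 2 + 2 + 1 = 16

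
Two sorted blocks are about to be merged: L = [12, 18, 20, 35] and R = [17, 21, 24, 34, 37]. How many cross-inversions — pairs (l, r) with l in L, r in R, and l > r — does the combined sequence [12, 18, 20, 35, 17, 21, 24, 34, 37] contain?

6

Count, for every r in R, how many entries of L exceed r:
r = 17: 18, 20, 35 → 3
r = 21: 35 → 1
r = 24: 35 → 1
r = 34: 35 → 1
r = 37: none → 0
Cross-inversions: 3 + 1 + 1 + 1 + 0 = 6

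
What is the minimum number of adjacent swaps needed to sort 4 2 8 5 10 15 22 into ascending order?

The minimum number of adjacent swaps to sort an array equals its inversion count, since every such swap removes exactly one inversion.
Count inversions — for each element, later elements that are smaller:
4: 2 → 1
2: none → 0
8: 5 → 1
5: none → 0
10: none → 0
15: none → 0
22: none → 0
Total inversions: 1 + 0 + 1 + 0 + 0 + 0 + 0 = 2

2 adjacent swaps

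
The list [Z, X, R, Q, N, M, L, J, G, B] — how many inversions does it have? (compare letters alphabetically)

45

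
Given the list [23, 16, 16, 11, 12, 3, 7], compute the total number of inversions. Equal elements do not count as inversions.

Count, for each position, how many later elements it exceeds:
23: 6
16: 4
16: 4
11: 2
12: 2
3: 0
7: 0
Sum: 6 + 4 + 4 + 2 + 2 + 0 + 0 = 18

18 out-of-order pairs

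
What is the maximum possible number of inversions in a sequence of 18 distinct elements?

A reversed (strictly descending) arrangement makes every pair an inversion, giving C(18, 2) inversions.
C(18, 2) = 18·17/2 = 153

There are 153 inversions.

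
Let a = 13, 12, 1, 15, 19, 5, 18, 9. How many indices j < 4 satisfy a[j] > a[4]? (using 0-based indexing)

0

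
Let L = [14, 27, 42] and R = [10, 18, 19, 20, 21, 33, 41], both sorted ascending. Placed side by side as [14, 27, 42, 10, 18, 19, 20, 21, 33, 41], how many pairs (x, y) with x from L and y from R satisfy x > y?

Count, for every r in R, how many entries of L exceed r:
r = 10: 14, 27, 42 → 3
r = 18: 27, 42 → 2
r = 19: 27, 42 → 2
r = 20: 27, 42 → 2
r = 21: 27, 42 → 2
r = 33: 42 → 1
r = 41: 42 → 1
Cross-inversions: 3 + 2 + 2 + 2 + 2 + 1 + 1 = 13

13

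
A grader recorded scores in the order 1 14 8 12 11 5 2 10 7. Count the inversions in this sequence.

Element-by-element contributions:
1: 0
14: 7
8: 3
12: 5
11: 4
5: 1
2: 0
10: 1
7: 0
Sum: 0 + 7 + 3 + 5 + 4 + 1 + 0 + 1 + 0 = 21

21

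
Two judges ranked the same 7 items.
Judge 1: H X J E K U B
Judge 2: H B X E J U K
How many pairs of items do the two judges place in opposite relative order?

Assign each item its position (1..7) in the first ordering, then rewrite the second ordering as that position sequence:
positions: H→1, X→2, J→3, E→4, K→5, U→6, B→7
second ordering as positions: [1, 7, 2, 4, 3, 6, 5]
Discordant pairs = inversions in this position sequence.
1: 0
7: 2, 4, 3, 6, 5 → 5
2: 0
4: 3 → 1
3: 0
6: 5 → 1
5: 0
Total: 0 + 5 + 0 + 1 + 0 + 1 + 0 = 7

7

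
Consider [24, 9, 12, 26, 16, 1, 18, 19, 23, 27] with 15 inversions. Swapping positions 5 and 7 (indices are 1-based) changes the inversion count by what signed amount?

Positions 5 and 7 hold 16 and 18; after swapping, the array is [24, 9, 12, 26, 18, 1, 16, 19, 23, 27].
Count, for each position, how many later elements it exceeds:
24: 7
9: 1
12: 1
26: 5
18: 2
1: 0
16: 0
19: 0
23: 0
27: 0
Sum: 7 + 1 + 1 + 5 + 2 + 0 + 0 + 0 + 0 + 0 = 16
Change: 16 − 15 = +1

+1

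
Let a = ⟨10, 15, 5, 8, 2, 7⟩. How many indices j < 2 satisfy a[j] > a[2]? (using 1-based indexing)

0 such elements

The element at index 2 is 15.
Elements before it: 10
None of them are larger than 15.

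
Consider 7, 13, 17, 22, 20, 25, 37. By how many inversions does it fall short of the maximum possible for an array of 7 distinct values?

20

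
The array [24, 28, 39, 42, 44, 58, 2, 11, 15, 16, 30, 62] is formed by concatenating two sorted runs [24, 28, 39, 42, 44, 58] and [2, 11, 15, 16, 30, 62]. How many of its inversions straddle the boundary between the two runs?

Count, for every r in R, how many entries of L exceed r:
r = 2: 24, 28, 39, 42, 44, 58 → 6
r = 11: 24, 28, 39, 42, 44, 58 → 6
r = 15: 24, 28, 39, 42, 44, 58 → 6
r = 16: 24, 28, 39, 42, 44, 58 → 6
r = 30: 39, 42, 44, 58 → 4
r = 62: none → 0
Cross-inversions: 6 + 6 + 6 + 6 + 4 + 0 = 28

There are 28 cross-inversions.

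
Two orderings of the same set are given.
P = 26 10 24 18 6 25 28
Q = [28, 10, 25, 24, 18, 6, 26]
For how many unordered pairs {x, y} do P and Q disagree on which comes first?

14 disagreeing pairs

Assign each item its position (1..7) in the first ordering, then rewrite the second ordering as that position sequence:
positions: 26→1, 10→2, 24→3, 18→4, 6→5, 25→6, 28→7
second ordering as positions: [7, 2, 6, 3, 4, 5, 1]
Discordant pairs = inversions in this position sequence.
7: 2, 6, 3, 4, 5, 1 → 6
2: 1 → 1
6: 3, 4, 5, 1 → 4
3: 1 → 1
4: 1 → 1
5: 1 → 1
1: 0
Total: 6 + 1 + 4 + 1 + 1 + 1 + 0 = 14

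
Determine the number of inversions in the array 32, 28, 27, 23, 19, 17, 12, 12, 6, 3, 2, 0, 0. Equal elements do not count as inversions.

Sweep left to right; for each value list the smaller values that follow it:
32 → 28, 27, 23, 19, 17, 12, 12, 6, 3, 2, 0, 0 → 12
28 → 27, 23, 19, 17, 12, 12, 6, 3, 2, 0, 0 → 11
27 → 23, 19, 17, 12, 12, 6, 3, 2, 0, 0 → 10
23 → 19, 17, 12, 12, 6, 3, 2, 0, 0 → 9
19 → 17, 12, 12, 6, 3, 2, 0, 0 → 8
17 → 12, 12, 6, 3, 2, 0, 0 → 7
12 → 6, 3, 2, 0, 0 → 5
12 → 6, 3, 2, 0, 0 → 5
6 → 3, 2, 0, 0 → 4
3 → 2, 0, 0 → 3
2 → 0, 0 → 2
0 → none → 0
0 → none → 0
Sum: 12 + 11 + 10 + 9 + 8 + 7 + 5 + 5 + 4 + 3 + 2 + 0 + 0 = 76

There are 76 inversions.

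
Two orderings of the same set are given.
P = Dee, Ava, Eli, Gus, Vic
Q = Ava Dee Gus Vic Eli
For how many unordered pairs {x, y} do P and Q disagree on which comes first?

Assign each item its position (1..5) in the first ordering, then rewrite the second ordering as that position sequence:
positions: Dee→1, Ava→2, Eli→3, Gus→4, Vic→5
second ordering as positions: [2, 1, 4, 5, 3]
Discordant pairs = inversions in this position sequence.
2: 1 → 1
1: 0
4: 3 → 1
5: 3 → 1
3: 0
Total: 1 + 0 + 1 + 1 + 0 = 3

There are 3 disagreeing pairs.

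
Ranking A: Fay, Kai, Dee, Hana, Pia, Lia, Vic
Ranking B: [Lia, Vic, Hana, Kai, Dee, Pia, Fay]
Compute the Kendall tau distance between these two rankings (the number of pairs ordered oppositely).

Assign each item its position (1..7) in the first ordering, then rewrite the second ordering as that position sequence:
positions: Fay→1, Kai→2, Dee→3, Hana→4, Pia→5, Lia→6, Vic→7
second ordering as positions: [6, 7, 4, 2, 3, 5, 1]
Discordant pairs = inversions in this position sequence.
6: 4, 2, 3, 5, 1 → 5
7: 4, 2, 3, 5, 1 → 5
4: 2, 3, 1 → 3
2: 1 → 1
3: 1 → 1
5: 1 → 1
1: 0
Total: 5 + 5 + 3 + 1 + 1 + 1 + 0 = 16

16 discordant pairs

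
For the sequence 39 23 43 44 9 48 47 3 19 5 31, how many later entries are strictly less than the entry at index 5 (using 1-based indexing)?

2 such elements

The element at index 5 is 9.
Elements after it: 48, 47, 3, 19, 5, 31
Those smaller than 9: 3, 5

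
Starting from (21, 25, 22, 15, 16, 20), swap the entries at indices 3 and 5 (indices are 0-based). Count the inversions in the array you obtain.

13

Positions 3 and 5 hold 15 and 20; after swapping, the array is [21, 25, 22, 20, 16, 15].
For each element, count later entries that are smaller:
21 → 20, 16, 15 → 3
25 → 22, 20, 16, 15 → 4
22 → 20, 16, 15 → 3
20 → 16, 15 → 2
16 → 15 → 1
15 → none → 0
Sum: 3 + 4 + 3 + 2 + 1 + 0 = 13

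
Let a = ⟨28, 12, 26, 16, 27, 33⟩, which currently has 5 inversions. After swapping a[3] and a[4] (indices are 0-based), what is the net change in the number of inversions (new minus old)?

+1

Positions 3 and 4 hold 16 and 27; after swapping, the array is [28, 12, 26, 27, 16, 33].
Sweep left to right; for each value list the smaller values that follow it:
28: 4
12: 0
26: 1
27: 1
16: 0
33: 0
Sum: 4 + 0 + 1 + 1 + 0 + 0 = 6
Change: 6 − 5 = +1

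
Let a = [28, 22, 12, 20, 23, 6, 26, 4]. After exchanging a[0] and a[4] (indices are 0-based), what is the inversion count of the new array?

Positions 0 and 4 hold 28 and 23; after swapping, the array is [23, 22, 12, 20, 28, 6, 26, 4].
For each element, count later entries that are smaller:
23 → 22, 12, 20, 6, 4 → 5
22 → 12, 20, 6, 4 → 4
12 → 6, 4 → 2
20 → 6, 4 → 2
28 → 6, 26, 4 → 3
6 → 4 → 1
26 → 4 → 1
4 → none → 0
Sum: 5 + 4 + 2 + 2 + 3 + 1 + 1 + 0 = 18

18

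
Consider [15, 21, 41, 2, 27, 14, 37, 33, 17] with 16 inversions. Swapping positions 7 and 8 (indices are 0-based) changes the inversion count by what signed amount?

Positions 7 and 8 hold 33 and 17; after swapping, the array is [15, 21, 41, 2, 27, 14, 37, 17, 33].
Sweep left to right; for each value list the smaller values that follow it:
15: 2
21: 3
41: 6
2: 0
27: 2
14: 0
37: 2
17: 0
33: 0
Sum: 2 + 3 + 6 + 0 + 2 + 0 + 2 + 0 + 0 = 15
Change: 15 − 16 = -1

-1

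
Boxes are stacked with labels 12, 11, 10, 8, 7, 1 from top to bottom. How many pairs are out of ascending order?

15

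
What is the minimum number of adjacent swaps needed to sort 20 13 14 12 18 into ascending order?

The minimum number of adjacent swaps to sort an array equals its inversion count, since every such swap removes exactly one inversion.
Count inversions — for each element, later elements that are smaller:
20: 13, 14, 12, 18 → 4
13: 12 → 1
14: 12 → 1
12: none → 0
18: none → 0
Total inversions: 4 + 1 + 1 + 0 + 0 = 6

6 adjacent swaps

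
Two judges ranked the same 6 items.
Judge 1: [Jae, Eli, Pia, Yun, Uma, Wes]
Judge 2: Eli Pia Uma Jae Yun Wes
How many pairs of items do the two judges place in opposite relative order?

Assign each item its position (1..6) in the first ordering, then rewrite the second ordering as that position sequence:
positions: Jae→1, Eli→2, Pia→3, Yun→4, Uma→5, Wes→6
second ordering as positions: [2, 3, 5, 1, 4, 6]
Discordant pairs = inversions in this position sequence.
2: 1 → 1
3: 1 → 1
5: 1, 4 → 2
1: 0
4: 0
6: 0
Total: 1 + 1 + 2 + 0 + 0 + 0 = 4

4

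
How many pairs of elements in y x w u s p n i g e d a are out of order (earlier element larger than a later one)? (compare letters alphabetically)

66

For each element, count later entries that are smaller:
y: 11
x: 10
w: 9
u: 8
s: 7
p: 6
n: 5
i: 4
g: 3
e: 2
d: 1
a: 0
Sum: 11 + 10 + 9 + 8 + 7 + 6 + 5 + 4 + 3 + 2 + 1 + 0 = 66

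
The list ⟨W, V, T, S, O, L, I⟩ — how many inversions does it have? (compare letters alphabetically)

Inversions: 21

For each element, count later entries that are smaller:
W → V, T, S, O, L, I → 6
V → T, S, O, L, I → 5
T → S, O, L, I → 4
S → O, L, I → 3
O → L, I → 2
L → I → 1
I → none → 0
Sum: 6 + 5 + 4 + 3 + 2 + 1 + 0 = 21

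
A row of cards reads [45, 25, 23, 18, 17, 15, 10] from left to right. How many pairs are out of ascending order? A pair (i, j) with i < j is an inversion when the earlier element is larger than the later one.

For each element, count later entries that are smaller:
45: 6
25: 5
23: 4
18: 3
17: 2
15: 1
10: 0
Sum: 6 + 5 + 4 + 3 + 2 + 1 + 0 = 21

21 inversions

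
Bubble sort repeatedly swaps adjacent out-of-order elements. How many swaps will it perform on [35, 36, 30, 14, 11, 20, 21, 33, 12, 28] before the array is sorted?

Each adjacent swap fixes exactly one inversion, so the minimum swap count equals the number of inversions.
Count inversions — for each element, later elements that are smaller:
35: 30, 14, 11, 20, 21, 33, 12, 28 → 8
36: 30, 14, 11, 20, 21, 33, 12, 28 → 8
30: 14, 11, 20, 21, 12, 28 → 6
14: 11, 12 → 2
11: none → 0
20: 12 → 1
21: 12 → 1
33: 12, 28 → 2
12: none → 0
28: none → 0
Total inversions: 8 + 8 + 6 + 2 + 0 + 1 + 1 + 2 + 0 + 0 = 28

28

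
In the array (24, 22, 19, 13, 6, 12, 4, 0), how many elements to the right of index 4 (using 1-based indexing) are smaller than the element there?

4

The element at index 4 is 13.
Elements after it: 6, 12, 4, 0
Those smaller than 13: 6, 12, 4, 0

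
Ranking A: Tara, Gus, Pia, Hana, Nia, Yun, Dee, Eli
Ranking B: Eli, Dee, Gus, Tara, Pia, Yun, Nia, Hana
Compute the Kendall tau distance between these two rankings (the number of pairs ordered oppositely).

17 discordant pairs

Assign each item its position (1..8) in the first ordering, then rewrite the second ordering as that position sequence:
positions: Tara→1, Gus→2, Pia→3, Hana→4, Nia→5, Yun→6, Dee→7, Eli→8
second ordering as positions: [8, 7, 2, 1, 3, 6, 5, 4]
Discordant pairs = inversions in this position sequence.
8: 7, 2, 1, 3, 6, 5, 4 → 7
7: 2, 1, 3, 6, 5, 4 → 6
2: 1 → 1
1: 0
3: 0
6: 5, 4 → 2
5: 4 → 1
4: 0
Total: 7 + 6 + 1 + 0 + 0 + 2 + 1 + 0 = 17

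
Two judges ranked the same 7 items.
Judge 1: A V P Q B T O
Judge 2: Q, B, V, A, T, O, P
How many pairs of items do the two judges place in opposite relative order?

Assign each item its position (1..7) in the first ordering, then rewrite the second ordering as that position sequence:
positions: A→1, V→2, P→3, Q→4, B→5, T→6, O→7
second ordering as positions: [4, 5, 2, 1, 6, 7, 3]
Discordant pairs = inversions in this position sequence.
4: 2, 1, 3 → 3
5: 2, 1, 3 → 3
2: 1 → 1
1: 0
6: 3 → 1
7: 3 → 1
3: 0
Total: 3 + 3 + 1 + 0 + 1 + 1 + 0 = 9

9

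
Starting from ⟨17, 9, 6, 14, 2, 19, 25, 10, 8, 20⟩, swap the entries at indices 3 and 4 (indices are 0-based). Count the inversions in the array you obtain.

18 inversions

Positions 3 and 4 hold 14 and 2; after swapping, the array is [17, 9, 6, 2, 14, 19, 25, 10, 8, 20].
For each element, count later entries that are smaller:
17: 6
9: 3
6: 1
2: 0
14: 2
19: 2
25: 3
10: 1
8: 0
20: 0
Sum: 6 + 3 + 1 + 0 + 2 + 2 + 3 + 1 + 0 + 0 = 18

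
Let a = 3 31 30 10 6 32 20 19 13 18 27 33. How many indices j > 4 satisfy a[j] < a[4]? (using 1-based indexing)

The element at index 4 is 10.
Elements after it: 6, 32, 20, 19, 13, 18, 27, 33
Those smaller than 10: 6

1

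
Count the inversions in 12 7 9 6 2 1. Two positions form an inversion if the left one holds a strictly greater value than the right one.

14 inversions

Sweep left to right; for each value list the smaller values that follow it:
12 → 7, 9, 6, 2, 1 → 5
7 → 6, 2, 1 → 3
9 → 6, 2, 1 → 3
6 → 2, 1 → 2
2 → 1 → 1
1 → none → 0
Sum: 5 + 3 + 3 + 2 + 1 + 0 = 14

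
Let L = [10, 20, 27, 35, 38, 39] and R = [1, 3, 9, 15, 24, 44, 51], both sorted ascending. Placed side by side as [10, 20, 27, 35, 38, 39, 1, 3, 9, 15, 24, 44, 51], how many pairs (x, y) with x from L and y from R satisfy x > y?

27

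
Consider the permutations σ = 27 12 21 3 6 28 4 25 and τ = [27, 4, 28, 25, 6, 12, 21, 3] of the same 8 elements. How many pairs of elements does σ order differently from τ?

Assign each item its position (1..8) in the first ordering, then rewrite the second ordering as that position sequence:
positions: 27→1, 12→2, 21→3, 3→4, 6→5, 28→6, 4→7, 25→8
second ordering as positions: [1, 7, 6, 8, 5, 2, 3, 4]
Discordant pairs = inversions in this position sequence.
1: 0
7: 6, 5, 2, 3, 4 → 5
6: 5, 2, 3, 4 → 4
8: 5, 2, 3, 4 → 4
5: 2, 3, 4 → 3
2: 0
3: 0
4: 0
Total: 0 + 5 + 4 + 4 + 3 + 0 + 0 + 0 = 16

16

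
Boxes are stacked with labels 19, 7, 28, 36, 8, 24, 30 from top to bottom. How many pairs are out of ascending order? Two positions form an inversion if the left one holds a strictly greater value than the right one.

There are 7 inversions.

Count, for each position, how many later elements it exceeds:
19 → 7, 8 → 2
7 → none → 0
28 → 8, 24 → 2
36 → 8, 24, 30 → 3
8 → none → 0
24 → none → 0
30 → none → 0
Sum: 2 + 0 + 2 + 3 + 0 + 0 + 0 = 7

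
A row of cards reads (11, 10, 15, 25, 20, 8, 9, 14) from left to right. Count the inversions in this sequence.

15 inversions

Sweep left to right; for each value list the smaller values that follow it:
11 → 10, 8, 9 → 3
10 → 8, 9 → 2
15 → 8, 9, 14 → 3
25 → 20, 8, 9, 14 → 4
20 → 8, 9, 14 → 3
8 → none → 0
9 → none → 0
14 → none → 0
Sum: 3 + 2 + 3 + 4 + 3 + 0 + 0 + 0 = 15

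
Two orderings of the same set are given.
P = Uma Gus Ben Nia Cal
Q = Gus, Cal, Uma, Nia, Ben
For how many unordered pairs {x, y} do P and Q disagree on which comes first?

5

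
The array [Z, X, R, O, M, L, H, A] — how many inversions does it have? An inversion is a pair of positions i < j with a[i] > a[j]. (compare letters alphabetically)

28 out-of-order pairs

Element-by-element contributions:
Z: 7
X: 6
R: 5
O: 4
M: 3
L: 2
H: 1
A: 0
Sum: 7 + 6 + 5 + 4 + 3 + 2 + 1 + 0 = 28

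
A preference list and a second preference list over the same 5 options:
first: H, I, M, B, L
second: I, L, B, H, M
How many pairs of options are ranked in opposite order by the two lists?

6 pairs

Assign each item its position (1..5) in the first ordering, then rewrite the second ordering as that position sequence:
positions: H→1, I→2, M→3, B→4, L→5
second ordering as positions: [2, 5, 4, 1, 3]
Discordant pairs = inversions in this position sequence.
2: 1 → 1
5: 4, 1, 3 → 3
4: 1, 3 → 2
1: 0
3: 0
Total: 1 + 3 + 2 + 0 + 0 = 6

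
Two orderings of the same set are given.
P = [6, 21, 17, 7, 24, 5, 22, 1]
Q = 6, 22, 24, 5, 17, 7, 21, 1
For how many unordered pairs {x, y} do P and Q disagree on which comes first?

Disagreeing pairs: 13

Assign each item its position (1..8) in the first ordering, then rewrite the second ordering as that position sequence:
positions: 6→1, 21→2, 17→3, 7→4, 24→5, 5→6, 22→7, 1→8
second ordering as positions: [1, 7, 5, 6, 3, 4, 2, 8]
Discordant pairs = inversions in this position sequence.
1: 0
7: 5, 6, 3, 4, 2 → 5
5: 3, 4, 2 → 3
6: 3, 4, 2 → 3
3: 2 → 1
4: 2 → 1
2: 0
8: 0
Total: 0 + 5 + 3 + 3 + 1 + 1 + 0 + 0 = 13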